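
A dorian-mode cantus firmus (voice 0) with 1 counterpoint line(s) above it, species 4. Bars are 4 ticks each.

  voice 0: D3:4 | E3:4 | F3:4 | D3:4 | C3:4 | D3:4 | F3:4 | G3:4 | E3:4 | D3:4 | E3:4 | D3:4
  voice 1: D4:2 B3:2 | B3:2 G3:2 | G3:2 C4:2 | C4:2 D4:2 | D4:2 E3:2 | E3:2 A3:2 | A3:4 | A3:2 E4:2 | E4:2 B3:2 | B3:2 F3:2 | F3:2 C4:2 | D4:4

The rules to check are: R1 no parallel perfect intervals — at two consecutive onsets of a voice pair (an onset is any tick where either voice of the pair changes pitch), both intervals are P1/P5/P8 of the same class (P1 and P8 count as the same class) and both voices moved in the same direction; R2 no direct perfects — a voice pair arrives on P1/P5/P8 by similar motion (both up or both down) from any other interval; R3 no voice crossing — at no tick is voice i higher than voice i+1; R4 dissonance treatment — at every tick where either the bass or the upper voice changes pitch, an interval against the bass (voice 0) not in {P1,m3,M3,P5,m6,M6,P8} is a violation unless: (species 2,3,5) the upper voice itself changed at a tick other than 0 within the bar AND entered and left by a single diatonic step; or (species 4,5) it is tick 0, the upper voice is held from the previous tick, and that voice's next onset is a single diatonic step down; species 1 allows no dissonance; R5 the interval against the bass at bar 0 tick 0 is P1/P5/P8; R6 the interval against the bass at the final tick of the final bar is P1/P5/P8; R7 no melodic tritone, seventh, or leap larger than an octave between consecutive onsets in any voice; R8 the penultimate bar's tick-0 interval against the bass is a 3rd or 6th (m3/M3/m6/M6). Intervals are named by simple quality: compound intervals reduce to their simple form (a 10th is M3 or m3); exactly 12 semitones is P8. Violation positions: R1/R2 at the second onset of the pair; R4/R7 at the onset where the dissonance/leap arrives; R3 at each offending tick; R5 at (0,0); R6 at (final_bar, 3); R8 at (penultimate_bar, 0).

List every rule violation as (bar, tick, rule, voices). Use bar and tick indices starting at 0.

bar 0: v0=D3 v1=D4 downbeat P8
bar 1: v0=E3 v1=B3 downbeat P5
bar 2: v0=F3 v1=G3 downbeat M2
bar 3: v0=D3 v1=C4 downbeat m7
bar 4: v0=C3 v1=D4 downbeat M2
bar 5: v0=D3 v1=E3 downbeat M2
bar 6: v0=F3 v1=A3 downbeat M3
bar 7: v0=G3 v1=A3 downbeat M2
bar 8: v0=E3 v1=E4 downbeat P8
bar 9: v0=D3 v1=B3 downbeat M6
bar 10: v0=E3 v1=F3 downbeat m2
bar 11: v0=D3 v1=D4 downbeat P8
  -> R4 @ bar 2 tick 0 v(0, 1): F3/G3 M2 untreated
  -> R4 @ bar 3 tick 0 v(0, 1): D3/C4 m7 untreated
  -> R4 @ bar 4 tick 0 v(0, 1): C3/D4 M2 untreated
  -> R7 @ bar 4 tick 2 v(1,): D4->E3 leap 10st
  -> R4 @ bar 5 tick 0 v(0, 1): D3/E3 M2 untreated
  -> R4 @ bar 7 tick 0 v(0, 1): G3/A3 M2 untreated
  -> R7 @ bar 9 tick 2 v(1,): B3->F3 leap 6st
  -> R4 @ bar 10 tick 0 v(0, 1): E3/F3 m2 untreated
  -> R8 @ bar 10 tick 0 v(0, 1): penult m2 not 3rd/6th

(2, 0, R4, (0, 1))
(3, 0, R4, (0, 1))
(4, 0, R4, (0, 1))
(4, 2, R7, (1,))
(5, 0, R4, (0, 1))
(7, 0, R4, (0, 1))
(9, 2, R7, (1,))
(10, 0, R4, (0, 1))
(10, 0, R8, (0, 1))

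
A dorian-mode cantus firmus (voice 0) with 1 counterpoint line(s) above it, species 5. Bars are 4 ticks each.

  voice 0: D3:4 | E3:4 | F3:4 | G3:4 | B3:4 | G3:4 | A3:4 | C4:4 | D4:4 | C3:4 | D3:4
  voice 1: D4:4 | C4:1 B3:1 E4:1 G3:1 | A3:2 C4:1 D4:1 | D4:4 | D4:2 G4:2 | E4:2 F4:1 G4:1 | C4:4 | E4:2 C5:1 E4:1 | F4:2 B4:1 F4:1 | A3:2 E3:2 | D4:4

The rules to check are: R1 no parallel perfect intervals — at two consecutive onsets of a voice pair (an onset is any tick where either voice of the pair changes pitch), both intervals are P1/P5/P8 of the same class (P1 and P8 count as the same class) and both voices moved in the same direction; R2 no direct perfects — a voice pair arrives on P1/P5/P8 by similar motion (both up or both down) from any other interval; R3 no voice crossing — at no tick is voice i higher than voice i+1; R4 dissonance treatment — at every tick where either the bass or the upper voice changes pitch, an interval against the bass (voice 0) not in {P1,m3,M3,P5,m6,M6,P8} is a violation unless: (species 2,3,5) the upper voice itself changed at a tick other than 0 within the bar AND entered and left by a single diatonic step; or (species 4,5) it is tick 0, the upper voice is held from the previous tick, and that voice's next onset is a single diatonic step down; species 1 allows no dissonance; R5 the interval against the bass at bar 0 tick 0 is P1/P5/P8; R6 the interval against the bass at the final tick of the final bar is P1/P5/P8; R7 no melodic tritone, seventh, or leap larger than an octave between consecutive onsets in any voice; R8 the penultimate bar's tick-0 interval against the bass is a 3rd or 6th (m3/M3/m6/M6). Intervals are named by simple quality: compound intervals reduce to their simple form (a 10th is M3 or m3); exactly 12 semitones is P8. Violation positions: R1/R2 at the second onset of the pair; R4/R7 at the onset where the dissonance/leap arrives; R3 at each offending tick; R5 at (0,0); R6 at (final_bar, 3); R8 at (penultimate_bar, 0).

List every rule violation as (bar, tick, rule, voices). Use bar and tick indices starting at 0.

(8, 2, R7, (1,))
(8, 3, R7, (1,))
(9, 0, R7, (0,))
(10, 0, R2, (0, 1))
(10, 0, R7, (1,))

bar 0: v0=D3 v1=D4 downbeat P8
bar 1: v0=E3 v1=C4 downbeat m6
bar 2: v0=F3 v1=A3 downbeat M3
bar 3: v0=G3 v1=D4 downbeat P5
bar 4: v0=B3 v1=D4 downbeat m3
bar 5: v0=G3 v1=E4 downbeat M6
bar 6: v0=A3 v1=C4 downbeat m3
bar 7: v0=C4 v1=E4 downbeat M3
bar 8: v0=D4 v1=F4 downbeat m3
bar 9: v0=C3 v1=A3 downbeat M6
bar 10: v0=D3 v1=D4 downbeat P8
  -> R7 @ bar 8 tick 2 v(1,): F4->B4 leap 6st
  -> R7 @ bar 8 tick 3 v(1,): B4->F4 leap 6st
  -> R7 @ bar 9 tick 0 v(0,): D4->C3 leap 14st
  -> R2 @ bar 10 tick 0 v(0, 1): C3/E3 M3 -> D3/D4 P8 similar
  -> R7 @ bar 10 tick 0 v(1,): E3->D4 leap 10st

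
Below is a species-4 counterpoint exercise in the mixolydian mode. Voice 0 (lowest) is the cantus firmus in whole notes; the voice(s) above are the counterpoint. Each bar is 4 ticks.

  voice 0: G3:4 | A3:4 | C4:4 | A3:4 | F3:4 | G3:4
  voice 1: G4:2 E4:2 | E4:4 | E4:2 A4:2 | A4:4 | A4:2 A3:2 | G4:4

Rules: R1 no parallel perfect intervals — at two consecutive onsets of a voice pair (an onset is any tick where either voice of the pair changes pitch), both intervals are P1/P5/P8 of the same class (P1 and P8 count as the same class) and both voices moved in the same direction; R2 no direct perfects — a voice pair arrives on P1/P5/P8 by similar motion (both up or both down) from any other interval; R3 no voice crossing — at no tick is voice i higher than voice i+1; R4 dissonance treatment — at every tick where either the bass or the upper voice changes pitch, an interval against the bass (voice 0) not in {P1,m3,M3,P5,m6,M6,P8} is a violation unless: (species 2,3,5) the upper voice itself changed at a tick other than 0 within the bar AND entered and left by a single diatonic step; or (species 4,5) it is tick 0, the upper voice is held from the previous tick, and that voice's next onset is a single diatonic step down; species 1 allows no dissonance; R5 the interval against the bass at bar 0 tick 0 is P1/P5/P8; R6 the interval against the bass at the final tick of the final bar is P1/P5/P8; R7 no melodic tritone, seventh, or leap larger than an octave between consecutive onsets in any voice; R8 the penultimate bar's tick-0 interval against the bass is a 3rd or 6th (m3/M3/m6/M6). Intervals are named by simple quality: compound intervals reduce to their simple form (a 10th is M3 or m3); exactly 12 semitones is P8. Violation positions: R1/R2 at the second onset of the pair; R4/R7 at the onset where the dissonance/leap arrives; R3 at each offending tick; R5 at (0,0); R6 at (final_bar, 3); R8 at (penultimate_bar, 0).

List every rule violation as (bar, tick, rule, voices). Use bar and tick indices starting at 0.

(5, 0, R2, (0, 1))
(5, 0, R7, (1,))

bar 0: v0=G3 v1=G4 downbeat P8
bar 1: v0=A3 v1=E4 downbeat P5
bar 2: v0=C4 v1=E4 downbeat M3
bar 3: v0=A3 v1=A4 downbeat P8
bar 4: v0=F3 v1=A4 downbeat M3
bar 5: v0=G3 v1=G4 downbeat P8
  -> R2 @ bar 5 tick 0 v(0, 1): F3/A3 M3 -> G3/G4 P8 similar
  -> R7 @ bar 5 tick 0 v(1,): A3->G4 leap 10st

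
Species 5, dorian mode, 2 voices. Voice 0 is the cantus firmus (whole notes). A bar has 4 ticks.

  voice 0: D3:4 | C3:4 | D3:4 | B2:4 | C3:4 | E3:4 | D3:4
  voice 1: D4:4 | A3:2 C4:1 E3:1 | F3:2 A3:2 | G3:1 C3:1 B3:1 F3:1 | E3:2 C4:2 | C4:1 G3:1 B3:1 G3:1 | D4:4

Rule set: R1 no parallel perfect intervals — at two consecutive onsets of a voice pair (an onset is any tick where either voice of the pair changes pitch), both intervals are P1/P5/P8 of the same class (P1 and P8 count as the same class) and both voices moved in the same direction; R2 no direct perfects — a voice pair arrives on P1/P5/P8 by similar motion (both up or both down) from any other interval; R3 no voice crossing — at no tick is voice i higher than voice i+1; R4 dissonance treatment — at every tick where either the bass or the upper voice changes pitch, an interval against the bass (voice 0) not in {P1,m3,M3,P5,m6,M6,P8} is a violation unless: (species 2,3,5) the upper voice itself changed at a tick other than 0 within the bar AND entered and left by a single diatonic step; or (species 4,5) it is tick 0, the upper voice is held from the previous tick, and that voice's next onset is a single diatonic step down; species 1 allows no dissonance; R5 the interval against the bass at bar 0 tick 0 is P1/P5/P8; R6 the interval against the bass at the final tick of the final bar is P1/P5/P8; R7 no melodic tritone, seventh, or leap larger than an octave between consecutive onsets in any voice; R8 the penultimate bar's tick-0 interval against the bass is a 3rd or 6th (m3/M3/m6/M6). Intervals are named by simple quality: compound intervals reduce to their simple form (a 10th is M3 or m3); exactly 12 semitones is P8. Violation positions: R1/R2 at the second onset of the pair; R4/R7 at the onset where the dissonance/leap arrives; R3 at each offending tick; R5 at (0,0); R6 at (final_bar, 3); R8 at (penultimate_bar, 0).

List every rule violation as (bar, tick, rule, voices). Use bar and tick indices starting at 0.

bar 0: v0=D3 v1=D4 downbeat P8
bar 1: v0=C3 v1=A3 downbeat M6
bar 2: v0=D3 v1=F3 downbeat m3
bar 3: v0=B2 v1=G3 downbeat m6
bar 4: v0=C3 v1=E3 downbeat M3
bar 5: v0=E3 v1=C4 downbeat m6
bar 6: v0=D3 v1=D4 downbeat P8
  -> R4 @ bar 3 tick 1 v(0, 1): B2/C3 m2 untreated
  -> R7 @ bar 3 tick 2 v(1,): C3->B3 leap 11st
  -> R4 @ bar 3 tick 3 v(0, 1): B2/F3 TT untreated
  -> R7 @ bar 3 tick 3 v(1,): B3->F3 leap 6st

(3, 1, R4, (0, 1))
(3, 2, R7, (1,))
(3, 3, R4, (0, 1))
(3, 3, R7, (1,))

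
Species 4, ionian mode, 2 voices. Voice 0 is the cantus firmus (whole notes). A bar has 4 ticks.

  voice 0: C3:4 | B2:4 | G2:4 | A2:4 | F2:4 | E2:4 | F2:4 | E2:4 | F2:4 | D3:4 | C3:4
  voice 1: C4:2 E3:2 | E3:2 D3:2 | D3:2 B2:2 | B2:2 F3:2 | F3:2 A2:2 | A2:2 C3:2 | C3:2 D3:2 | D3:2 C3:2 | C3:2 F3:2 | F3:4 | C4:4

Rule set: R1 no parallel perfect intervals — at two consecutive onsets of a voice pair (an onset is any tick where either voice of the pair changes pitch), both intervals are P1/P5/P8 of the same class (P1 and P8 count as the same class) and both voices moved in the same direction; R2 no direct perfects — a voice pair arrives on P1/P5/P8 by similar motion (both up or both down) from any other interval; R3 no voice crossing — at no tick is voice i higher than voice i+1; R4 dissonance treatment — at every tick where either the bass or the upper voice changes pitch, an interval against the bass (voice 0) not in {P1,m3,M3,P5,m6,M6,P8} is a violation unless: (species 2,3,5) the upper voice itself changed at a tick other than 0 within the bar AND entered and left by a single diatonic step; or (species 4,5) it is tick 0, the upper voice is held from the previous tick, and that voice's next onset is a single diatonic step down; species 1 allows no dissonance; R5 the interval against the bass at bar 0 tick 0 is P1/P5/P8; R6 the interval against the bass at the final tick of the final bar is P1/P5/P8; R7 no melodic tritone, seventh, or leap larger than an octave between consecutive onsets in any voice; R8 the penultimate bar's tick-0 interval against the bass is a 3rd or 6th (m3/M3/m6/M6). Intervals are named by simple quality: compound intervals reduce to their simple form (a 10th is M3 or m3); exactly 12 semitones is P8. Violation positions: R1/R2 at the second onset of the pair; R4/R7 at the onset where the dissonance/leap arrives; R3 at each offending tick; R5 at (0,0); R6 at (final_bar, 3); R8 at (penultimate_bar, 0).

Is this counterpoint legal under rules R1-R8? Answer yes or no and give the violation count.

No (3 violations)

bar 0: v0=C3 v1=C4 (P8)
bar 1: v0=B2 v1=E3 (P4)
bar 2: v0=G2 v1=D3 (P5)
bar 3: v0=A2 v1=B2 (M2)
bar 4: v0=F2 v1=F3 (P8)
bar 5: v0=E2 v1=A2 (P4)
bar 6: v0=F2 v1=C3 (P5)
bar 7: v0=E2 v1=D3 (m7)
bar 8: v0=F2 v1=C3 (P5)
bar 9: v0=D3 v1=F3 (m3)
bar 10: v0=C3 v1=C4 (P8)
  R4 @ bar3.0: A2/B2 M2 untreated
  R7 @ bar3.2: B2->F3 leap 6st
  R4 @ bar5.0: E2/A2 P4 untreated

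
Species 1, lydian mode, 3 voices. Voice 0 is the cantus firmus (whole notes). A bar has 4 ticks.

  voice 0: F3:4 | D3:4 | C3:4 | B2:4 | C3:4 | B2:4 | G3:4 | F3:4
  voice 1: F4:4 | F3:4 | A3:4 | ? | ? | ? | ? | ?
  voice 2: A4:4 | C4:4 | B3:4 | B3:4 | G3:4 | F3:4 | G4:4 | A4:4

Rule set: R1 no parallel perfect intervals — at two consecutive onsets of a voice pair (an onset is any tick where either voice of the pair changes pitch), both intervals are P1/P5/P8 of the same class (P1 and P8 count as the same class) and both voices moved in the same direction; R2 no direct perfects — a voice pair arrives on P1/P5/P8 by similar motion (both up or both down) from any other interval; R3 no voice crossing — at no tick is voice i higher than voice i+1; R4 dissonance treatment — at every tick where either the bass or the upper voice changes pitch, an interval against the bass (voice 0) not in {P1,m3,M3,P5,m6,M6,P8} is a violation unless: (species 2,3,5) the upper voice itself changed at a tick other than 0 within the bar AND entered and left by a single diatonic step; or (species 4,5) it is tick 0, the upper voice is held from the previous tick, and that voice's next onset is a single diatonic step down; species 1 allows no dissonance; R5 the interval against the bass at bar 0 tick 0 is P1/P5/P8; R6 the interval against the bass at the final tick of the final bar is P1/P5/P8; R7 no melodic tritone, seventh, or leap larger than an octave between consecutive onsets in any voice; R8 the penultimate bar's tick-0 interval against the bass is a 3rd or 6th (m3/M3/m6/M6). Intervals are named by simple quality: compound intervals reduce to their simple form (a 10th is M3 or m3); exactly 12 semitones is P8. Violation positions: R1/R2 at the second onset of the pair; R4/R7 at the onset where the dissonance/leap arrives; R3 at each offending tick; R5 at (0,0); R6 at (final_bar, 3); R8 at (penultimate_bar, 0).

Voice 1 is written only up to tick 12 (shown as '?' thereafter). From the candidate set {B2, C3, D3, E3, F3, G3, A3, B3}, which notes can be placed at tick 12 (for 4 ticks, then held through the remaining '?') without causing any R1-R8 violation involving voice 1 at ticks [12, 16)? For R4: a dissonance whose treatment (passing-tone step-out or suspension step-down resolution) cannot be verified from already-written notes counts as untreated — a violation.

{B3, D3, G3}

B2: violates R2,R7
C3: violates R4
D3: legal
E3: violates R4
F3: violates R4
G3: legal
A3: violates R4
B3: legal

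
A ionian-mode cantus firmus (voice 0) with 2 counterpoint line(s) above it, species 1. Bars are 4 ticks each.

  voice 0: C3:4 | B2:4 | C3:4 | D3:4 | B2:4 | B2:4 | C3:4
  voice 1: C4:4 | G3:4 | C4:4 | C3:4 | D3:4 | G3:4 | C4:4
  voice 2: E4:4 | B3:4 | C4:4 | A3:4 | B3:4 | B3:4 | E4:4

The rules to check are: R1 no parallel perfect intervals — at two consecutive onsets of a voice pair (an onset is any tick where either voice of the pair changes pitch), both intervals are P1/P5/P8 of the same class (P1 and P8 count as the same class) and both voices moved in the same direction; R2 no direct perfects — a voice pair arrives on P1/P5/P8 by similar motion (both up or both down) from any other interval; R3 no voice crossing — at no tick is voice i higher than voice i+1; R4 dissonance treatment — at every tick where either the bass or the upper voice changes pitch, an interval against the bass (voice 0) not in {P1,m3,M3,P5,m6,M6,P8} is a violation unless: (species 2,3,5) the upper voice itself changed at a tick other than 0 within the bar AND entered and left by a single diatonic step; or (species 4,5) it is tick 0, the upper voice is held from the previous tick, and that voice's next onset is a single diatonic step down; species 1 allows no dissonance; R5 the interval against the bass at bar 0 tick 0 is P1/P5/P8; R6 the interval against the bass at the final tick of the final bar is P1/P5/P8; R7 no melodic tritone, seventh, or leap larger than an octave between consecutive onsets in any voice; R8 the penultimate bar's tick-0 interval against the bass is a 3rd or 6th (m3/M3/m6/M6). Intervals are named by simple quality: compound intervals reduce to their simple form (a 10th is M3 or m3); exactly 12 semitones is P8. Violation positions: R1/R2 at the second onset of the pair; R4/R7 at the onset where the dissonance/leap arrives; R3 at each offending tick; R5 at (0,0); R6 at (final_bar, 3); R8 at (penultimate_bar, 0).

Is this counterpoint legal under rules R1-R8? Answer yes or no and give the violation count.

No (13 violations)

bar 0: v0=C3 v1=C4 v2=E4 (M3)
bar 1: v0=B2 v1=G3 v2=B3 (P8)
bar 2: v0=C3 v1=C4 v2=C4 (P8)
bar 3: v0=D3 v1=C3 v2=A3 (P5)
bar 4: v0=B2 v1=D3 v2=B3 (P8)
bar 5: v0=B2 v1=G3 v2=B3 (P8)
bar 6: v0=C3 v1=C4 v2=E4 (M3)
  R5 @ bar0.0: opens on M3
  R2 @ bar1.0: C3/E4 M3 -> B2/B3 P8 similar
  R1 @ bar2.0: B2/B3 P8 -> C3/C4 P8 similar
  R2 @ bar2.0: B2/G3 m6 -> C3/C4 P8 similar
  R2 @ bar2.0: G3/B3 M3 -> C4/C4 P1 similar
  R3 @ bar3.0: D3 above C3
  R4 @ bar3.0: D3/C3 M2 untreated
  R3 @ bar3.1: D3 above C3
  R3 @ bar3.2: D3 above C3
  R3 @ bar3.3: D3 above C3
  R8 @ bar5.0: penult P8 not 3rd/6th
  R2 @ bar6.0: B2/G3 m6 -> C3/C4 P8 similar
  R6 @ bar6.3: closes on M3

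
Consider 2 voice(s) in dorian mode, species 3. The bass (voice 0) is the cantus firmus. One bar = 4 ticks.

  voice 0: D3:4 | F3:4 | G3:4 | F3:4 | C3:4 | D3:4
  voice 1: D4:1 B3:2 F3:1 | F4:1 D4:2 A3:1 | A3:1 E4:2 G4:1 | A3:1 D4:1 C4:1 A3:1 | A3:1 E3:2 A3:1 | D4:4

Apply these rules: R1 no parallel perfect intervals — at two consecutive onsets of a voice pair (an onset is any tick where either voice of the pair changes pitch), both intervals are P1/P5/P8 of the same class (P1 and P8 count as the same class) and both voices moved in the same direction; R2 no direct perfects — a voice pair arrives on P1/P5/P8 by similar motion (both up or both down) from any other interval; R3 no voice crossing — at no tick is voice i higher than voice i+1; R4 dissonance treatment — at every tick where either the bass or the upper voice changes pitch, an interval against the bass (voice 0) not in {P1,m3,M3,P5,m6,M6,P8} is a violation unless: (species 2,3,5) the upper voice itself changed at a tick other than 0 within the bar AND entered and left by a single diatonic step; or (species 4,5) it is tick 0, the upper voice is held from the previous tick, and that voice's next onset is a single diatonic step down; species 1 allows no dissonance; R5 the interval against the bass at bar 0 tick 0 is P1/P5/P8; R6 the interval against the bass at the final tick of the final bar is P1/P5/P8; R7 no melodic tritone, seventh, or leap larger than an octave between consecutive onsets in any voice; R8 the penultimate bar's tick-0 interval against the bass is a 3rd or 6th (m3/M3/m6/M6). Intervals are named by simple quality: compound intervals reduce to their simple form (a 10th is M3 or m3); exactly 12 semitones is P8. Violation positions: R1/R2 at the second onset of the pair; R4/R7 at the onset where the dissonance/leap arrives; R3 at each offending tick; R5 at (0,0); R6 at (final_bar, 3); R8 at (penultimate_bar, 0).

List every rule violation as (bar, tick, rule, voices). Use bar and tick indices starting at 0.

bar 0: v0=D3 v1=D4 downbeat P8
bar 1: v0=F3 v1=F4 downbeat P8
bar 2: v0=G3 v1=A3 downbeat M2
bar 3: v0=F3 v1=A3 downbeat M3
bar 4: v0=C3 v1=A3 downbeat M6
bar 5: v0=D3 v1=D4 downbeat P8
  -> R7 @ bar 0 tick 3 v(1,): B3->F3 leap 6st
  -> R2 @ bar 1 tick 0 v(0, 1): D3/F3 m3 -> F3/F4 P8 similar
  -> R4 @ bar 2 tick 0 v(0, 1): G3/A3 M2 untreated
  -> R7 @ bar 3 tick 0 v(1,): G4->A3 leap 10st
  -> R2 @ bar 5 tick 0 v(0, 1): C3/A3 M6 -> D3/D4 P8 similar

(0, 3, R7, (1,))
(1, 0, R2, (0, 1))
(2, 0, R4, (0, 1))
(3, 0, R7, (1,))
(5, 0, R2, (0, 1))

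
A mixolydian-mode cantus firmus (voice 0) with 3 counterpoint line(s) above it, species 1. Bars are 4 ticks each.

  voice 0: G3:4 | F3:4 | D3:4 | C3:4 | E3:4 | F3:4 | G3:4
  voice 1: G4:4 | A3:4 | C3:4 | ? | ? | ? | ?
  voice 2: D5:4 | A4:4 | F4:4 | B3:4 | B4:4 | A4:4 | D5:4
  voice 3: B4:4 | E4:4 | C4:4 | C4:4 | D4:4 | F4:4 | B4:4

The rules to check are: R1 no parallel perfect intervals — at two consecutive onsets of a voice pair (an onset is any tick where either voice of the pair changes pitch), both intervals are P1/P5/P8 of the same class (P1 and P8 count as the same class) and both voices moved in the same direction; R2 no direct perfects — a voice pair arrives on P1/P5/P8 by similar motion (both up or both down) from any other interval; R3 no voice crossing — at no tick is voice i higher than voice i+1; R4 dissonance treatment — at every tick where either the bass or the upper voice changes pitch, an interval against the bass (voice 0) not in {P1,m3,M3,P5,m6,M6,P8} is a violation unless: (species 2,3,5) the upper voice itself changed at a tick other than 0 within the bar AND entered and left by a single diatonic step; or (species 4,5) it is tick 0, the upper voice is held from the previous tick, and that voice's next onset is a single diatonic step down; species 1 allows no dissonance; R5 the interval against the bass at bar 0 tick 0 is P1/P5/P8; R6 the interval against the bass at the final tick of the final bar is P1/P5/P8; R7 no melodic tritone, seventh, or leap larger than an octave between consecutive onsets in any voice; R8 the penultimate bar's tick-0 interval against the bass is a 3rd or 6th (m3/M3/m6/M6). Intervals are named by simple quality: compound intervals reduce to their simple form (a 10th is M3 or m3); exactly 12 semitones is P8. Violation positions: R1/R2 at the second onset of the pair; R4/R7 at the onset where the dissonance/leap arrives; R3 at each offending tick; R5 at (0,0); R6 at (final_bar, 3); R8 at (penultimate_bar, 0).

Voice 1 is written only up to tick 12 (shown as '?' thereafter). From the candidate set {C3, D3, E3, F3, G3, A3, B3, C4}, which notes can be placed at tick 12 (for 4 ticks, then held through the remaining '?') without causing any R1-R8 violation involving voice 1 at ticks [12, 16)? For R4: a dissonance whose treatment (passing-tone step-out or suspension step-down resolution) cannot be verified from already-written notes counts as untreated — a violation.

C3: legal
D3: violates R4
E3: legal
F3: violates R4
G3: legal
A3: legal
B3: violates R4,R7
C4: violates R3

{A3, C3, E3, G3}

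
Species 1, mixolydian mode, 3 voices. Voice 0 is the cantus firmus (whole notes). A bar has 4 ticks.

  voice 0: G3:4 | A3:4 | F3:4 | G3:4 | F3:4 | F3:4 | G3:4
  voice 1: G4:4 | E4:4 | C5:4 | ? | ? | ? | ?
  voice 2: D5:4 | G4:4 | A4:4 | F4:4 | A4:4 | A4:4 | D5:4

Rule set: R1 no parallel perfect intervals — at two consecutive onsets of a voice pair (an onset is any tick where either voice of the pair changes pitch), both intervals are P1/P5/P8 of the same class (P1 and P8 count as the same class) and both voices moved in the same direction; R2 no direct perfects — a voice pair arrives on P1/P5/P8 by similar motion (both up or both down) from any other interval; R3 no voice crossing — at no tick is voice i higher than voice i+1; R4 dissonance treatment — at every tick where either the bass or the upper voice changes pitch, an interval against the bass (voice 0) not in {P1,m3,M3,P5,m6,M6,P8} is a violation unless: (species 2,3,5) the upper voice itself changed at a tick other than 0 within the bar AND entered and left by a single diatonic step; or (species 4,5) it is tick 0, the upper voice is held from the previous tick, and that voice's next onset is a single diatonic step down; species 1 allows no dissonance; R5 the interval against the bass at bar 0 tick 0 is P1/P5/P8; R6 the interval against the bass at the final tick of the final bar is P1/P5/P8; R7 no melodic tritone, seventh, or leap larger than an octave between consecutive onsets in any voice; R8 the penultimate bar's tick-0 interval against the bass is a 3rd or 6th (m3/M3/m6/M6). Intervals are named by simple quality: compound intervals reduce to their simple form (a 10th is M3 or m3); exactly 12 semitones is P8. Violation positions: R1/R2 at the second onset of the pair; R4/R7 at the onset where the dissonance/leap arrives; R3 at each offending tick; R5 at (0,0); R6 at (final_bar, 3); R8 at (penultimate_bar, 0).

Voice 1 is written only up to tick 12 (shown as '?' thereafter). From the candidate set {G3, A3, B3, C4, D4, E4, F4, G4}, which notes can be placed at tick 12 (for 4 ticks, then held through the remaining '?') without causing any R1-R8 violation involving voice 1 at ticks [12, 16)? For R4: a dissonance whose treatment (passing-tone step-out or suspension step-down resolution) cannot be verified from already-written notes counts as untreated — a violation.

{E4}

G3: violates R7
A3: violates R4,R7
B3: violates R7
C4: violates R4
D4: violates R7
E4: legal
F4: violates R2,R4
G4: violates R3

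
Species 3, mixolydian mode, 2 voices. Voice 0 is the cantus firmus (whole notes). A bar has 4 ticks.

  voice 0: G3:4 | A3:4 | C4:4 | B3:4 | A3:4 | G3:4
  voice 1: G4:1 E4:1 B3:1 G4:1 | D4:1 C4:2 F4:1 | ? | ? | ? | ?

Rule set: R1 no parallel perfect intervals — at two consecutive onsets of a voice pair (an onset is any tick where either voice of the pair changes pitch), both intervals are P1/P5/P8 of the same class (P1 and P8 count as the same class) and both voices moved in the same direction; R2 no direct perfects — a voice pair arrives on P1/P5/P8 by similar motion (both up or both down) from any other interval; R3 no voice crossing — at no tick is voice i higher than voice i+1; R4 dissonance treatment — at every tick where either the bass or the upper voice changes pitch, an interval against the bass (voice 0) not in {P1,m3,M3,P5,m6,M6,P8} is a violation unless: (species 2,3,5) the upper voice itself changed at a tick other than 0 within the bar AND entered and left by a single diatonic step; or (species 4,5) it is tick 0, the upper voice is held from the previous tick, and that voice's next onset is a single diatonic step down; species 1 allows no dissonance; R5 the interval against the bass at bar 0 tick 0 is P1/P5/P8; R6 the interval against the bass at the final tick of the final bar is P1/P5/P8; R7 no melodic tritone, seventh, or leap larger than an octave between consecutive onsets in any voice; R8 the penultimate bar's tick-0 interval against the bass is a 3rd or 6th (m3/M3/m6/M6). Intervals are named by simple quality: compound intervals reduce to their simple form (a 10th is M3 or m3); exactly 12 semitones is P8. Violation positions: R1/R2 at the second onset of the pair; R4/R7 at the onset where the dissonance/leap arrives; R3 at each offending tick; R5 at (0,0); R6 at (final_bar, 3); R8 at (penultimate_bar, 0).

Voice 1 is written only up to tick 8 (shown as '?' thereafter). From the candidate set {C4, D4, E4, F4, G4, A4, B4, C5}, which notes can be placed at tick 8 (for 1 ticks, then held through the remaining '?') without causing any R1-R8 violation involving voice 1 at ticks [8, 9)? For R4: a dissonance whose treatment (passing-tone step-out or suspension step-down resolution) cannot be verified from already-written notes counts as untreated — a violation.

{A4, C4, E4}

C4: legal
D4: violates R4
E4: legal
F4: violates R4
G4: violates R2
A4: legal
B4: violates R4,R7
C5: violates R2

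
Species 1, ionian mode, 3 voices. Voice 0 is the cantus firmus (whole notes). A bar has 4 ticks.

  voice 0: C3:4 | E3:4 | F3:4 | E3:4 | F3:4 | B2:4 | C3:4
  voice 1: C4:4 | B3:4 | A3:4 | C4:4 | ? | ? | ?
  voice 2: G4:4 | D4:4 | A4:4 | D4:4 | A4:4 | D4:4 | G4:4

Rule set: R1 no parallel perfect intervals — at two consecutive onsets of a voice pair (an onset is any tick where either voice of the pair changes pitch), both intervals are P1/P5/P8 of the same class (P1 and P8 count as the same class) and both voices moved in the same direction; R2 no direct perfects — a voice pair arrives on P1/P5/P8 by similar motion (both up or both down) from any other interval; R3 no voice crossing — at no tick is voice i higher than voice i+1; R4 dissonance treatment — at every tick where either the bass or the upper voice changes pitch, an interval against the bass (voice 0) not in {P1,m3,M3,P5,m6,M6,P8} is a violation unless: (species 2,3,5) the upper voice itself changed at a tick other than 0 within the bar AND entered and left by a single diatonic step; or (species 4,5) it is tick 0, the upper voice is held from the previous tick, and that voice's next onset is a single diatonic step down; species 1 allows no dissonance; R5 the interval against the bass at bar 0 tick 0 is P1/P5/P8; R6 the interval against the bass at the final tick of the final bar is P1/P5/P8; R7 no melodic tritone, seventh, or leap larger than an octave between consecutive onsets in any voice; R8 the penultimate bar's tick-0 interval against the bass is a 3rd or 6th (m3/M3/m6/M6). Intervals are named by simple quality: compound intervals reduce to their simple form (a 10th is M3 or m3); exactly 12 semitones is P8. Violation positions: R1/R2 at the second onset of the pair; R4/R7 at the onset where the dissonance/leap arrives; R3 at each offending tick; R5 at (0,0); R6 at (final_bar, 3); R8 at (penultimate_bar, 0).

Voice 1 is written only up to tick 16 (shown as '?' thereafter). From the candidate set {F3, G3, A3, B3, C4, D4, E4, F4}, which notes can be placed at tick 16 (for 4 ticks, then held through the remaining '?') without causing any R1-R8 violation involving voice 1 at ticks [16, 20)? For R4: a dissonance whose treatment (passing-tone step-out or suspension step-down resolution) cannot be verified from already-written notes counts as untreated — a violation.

F3: legal
G3: violates R4
A3: legal
B3: violates R4
C4: legal
D4: violates R2
E4: violates R4
F4: violates R2

{A3, C4, F3}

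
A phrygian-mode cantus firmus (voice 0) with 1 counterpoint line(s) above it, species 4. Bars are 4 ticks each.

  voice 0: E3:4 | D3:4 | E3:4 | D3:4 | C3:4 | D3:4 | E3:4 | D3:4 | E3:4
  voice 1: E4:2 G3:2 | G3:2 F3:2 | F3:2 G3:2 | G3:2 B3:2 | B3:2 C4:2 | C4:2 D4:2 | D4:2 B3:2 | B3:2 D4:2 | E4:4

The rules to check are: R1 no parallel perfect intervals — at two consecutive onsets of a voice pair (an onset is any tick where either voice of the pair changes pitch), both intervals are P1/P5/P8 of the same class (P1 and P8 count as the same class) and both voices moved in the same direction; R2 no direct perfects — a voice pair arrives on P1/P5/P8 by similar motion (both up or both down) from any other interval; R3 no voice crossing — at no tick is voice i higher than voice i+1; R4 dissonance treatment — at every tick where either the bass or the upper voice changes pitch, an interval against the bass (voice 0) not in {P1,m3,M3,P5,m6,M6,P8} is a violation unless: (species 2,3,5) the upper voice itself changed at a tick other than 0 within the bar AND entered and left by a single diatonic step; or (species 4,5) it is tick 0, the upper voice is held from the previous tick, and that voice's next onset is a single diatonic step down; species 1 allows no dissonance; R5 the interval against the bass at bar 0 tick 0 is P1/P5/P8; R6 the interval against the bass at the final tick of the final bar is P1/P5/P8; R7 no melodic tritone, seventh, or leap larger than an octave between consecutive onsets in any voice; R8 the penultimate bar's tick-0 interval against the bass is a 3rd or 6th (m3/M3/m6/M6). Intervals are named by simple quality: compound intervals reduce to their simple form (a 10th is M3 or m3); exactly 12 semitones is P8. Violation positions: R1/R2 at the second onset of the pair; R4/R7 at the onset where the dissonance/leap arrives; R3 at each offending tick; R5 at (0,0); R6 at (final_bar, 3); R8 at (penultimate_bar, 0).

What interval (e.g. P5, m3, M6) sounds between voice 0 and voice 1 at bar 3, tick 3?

M6

voice 0=D3 voice 1=B3 -> M6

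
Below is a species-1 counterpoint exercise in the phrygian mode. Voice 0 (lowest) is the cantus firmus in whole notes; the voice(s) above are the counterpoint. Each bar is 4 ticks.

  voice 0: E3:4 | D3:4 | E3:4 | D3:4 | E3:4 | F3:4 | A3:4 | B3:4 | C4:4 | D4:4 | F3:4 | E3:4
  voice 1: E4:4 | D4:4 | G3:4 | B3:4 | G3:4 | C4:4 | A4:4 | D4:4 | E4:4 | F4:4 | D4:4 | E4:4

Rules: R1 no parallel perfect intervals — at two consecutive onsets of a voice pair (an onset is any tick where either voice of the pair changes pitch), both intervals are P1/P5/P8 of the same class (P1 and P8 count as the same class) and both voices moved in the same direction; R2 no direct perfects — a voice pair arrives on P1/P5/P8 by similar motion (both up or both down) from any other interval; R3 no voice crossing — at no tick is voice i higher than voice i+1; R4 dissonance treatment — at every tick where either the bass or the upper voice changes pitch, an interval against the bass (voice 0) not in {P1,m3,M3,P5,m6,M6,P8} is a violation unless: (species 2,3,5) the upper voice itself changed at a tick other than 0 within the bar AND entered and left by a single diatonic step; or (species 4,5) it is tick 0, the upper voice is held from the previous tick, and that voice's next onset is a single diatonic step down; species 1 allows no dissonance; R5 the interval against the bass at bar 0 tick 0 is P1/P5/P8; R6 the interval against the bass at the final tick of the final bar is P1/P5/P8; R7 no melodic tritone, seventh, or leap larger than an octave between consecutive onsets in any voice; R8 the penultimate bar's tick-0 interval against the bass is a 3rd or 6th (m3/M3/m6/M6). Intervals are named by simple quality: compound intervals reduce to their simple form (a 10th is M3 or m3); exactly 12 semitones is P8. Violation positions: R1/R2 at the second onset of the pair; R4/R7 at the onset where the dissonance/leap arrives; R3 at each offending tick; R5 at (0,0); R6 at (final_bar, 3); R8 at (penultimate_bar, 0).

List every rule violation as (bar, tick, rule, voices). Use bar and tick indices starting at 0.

bar 0: v0=E3 v1=E4 downbeat P8
bar 1: v0=D3 v1=D4 downbeat P8
bar 2: v0=E3 v1=G3 downbeat m3
bar 3: v0=D3 v1=B3 downbeat M6
bar 4: v0=E3 v1=G3 downbeat m3
bar 5: v0=F3 v1=C4 downbeat P5
bar 6: v0=A3 v1=A4 downbeat P8
bar 7: v0=B3 v1=D4 downbeat m3
bar 8: v0=C4 v1=E4 downbeat M3
bar 9: v0=D4 v1=F4 downbeat m3
bar 10: v0=F3 v1=D4 downbeat M6
bar 11: v0=E3 v1=E4 downbeat P8
  -> R1 @ bar 1 tick 0 v(0, 1): E3/E4 P8 -> D3/D4 P8 similar
  -> R2 @ bar 5 tick 0 v(0, 1): E3/G3 m3 -> F3/C4 P5 similar
  -> R2 @ bar 6 tick 0 v(0, 1): F3/C4 P5 -> A3/A4 P8 similar

(1, 0, R1, (0, 1))
(5, 0, R2, (0, 1))
(6, 0, R2, (0, 1))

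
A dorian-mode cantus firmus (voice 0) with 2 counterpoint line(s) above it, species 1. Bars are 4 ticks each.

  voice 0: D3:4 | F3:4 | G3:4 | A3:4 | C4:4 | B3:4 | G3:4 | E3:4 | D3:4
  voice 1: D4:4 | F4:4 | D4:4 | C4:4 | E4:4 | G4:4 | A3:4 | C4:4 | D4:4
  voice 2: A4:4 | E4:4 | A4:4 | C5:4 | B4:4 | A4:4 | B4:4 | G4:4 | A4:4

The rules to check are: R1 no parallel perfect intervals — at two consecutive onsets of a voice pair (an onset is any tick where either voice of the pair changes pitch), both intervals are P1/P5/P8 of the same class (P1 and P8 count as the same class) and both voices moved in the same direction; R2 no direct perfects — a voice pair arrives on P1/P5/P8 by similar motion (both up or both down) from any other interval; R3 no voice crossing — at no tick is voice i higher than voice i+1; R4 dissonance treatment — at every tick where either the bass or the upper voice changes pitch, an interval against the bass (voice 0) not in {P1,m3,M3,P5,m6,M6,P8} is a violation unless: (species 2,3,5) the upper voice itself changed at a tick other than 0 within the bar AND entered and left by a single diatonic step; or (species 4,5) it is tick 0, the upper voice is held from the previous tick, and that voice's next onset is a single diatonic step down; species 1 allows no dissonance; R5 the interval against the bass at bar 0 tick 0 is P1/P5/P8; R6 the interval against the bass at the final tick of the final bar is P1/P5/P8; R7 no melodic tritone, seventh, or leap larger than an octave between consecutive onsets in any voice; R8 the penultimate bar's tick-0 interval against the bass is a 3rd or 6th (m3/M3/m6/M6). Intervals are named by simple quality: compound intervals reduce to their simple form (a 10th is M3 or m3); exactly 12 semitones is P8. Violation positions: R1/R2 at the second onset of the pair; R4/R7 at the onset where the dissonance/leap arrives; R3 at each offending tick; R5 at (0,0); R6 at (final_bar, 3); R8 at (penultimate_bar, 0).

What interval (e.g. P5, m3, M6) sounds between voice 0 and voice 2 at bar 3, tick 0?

voice 0=A3 voice 2=C5 -> m3

m3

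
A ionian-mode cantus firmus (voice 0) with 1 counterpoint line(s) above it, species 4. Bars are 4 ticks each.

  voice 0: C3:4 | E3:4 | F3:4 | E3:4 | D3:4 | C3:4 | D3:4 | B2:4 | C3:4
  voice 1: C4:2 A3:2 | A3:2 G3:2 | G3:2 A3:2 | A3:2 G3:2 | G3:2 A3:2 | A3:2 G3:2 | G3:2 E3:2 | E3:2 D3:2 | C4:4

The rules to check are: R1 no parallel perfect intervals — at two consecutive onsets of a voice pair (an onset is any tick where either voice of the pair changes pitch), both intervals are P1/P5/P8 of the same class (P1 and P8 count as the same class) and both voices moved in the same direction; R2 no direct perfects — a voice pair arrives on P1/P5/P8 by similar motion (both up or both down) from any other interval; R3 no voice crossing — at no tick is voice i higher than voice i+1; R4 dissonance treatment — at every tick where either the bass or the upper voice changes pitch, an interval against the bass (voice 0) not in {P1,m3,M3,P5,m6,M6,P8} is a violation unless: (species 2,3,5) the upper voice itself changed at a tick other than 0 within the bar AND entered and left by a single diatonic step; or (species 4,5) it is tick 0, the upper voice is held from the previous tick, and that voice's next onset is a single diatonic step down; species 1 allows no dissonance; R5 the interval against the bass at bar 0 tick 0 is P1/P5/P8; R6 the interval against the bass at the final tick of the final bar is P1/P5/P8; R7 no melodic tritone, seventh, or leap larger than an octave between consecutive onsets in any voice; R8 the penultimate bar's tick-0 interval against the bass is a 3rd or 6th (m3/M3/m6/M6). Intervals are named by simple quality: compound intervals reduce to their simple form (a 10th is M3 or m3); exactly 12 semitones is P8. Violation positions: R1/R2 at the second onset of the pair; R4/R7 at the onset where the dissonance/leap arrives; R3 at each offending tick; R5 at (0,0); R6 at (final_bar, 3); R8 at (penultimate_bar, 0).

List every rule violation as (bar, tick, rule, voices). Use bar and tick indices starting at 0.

bar 0: v0=C3 v1=C4 downbeat P8
bar 1: v0=E3 v1=A3 downbeat P4
bar 2: v0=F3 v1=G3 downbeat M2
bar 3: v0=E3 v1=A3 downbeat P4
bar 4: v0=D3 v1=G3 downbeat P4
bar 5: v0=C3 v1=A3 downbeat M6
bar 6: v0=D3 v1=G3 downbeat P4
bar 7: v0=B2 v1=E3 downbeat P4
bar 8: v0=C3 v1=C4 downbeat P8
  -> R4 @ bar 2 tick 0 v(0, 1): F3/G3 M2 untreated
  -> R4 @ bar 4 tick 0 v(0, 1): D3/G3 P4 untreated
  -> R4 @ bar 6 tick 0 v(0, 1): D3/G3 P4 untreated
  -> R4 @ bar 6 tick 2 v(0, 1): D3/E3 M2 untreated
  -> R8 @ bar 7 tick 0 v(0, 1): penult P4 not 3rd/6th
  -> R2 @ bar 8 tick 0 v(0, 1): B2/D3 m3 -> C3/C4 P8 similar
  -> R7 @ bar 8 tick 0 v(1,): D3->C4 leap 10st

(2, 0, R4, (0, 1))
(4, 0, R4, (0, 1))
(6, 0, R4, (0, 1))
(6, 2, R4, (0, 1))
(7, 0, R8, (0, 1))
(8, 0, R2, (0, 1))
(8, 0, R7, (1,))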